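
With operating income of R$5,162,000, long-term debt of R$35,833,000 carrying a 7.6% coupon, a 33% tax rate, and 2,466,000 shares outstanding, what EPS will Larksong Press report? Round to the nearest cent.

Pre-tax income = R$5,162,000 − R$2,723,308.00 = R$2,438,692.00.
After tax at 33%: net income = R$2,438,692.00 × 0.67 = R$1,633,923.64.
Per share: R$1,633,923.64 / 2,466,000 shares = R$0.66.

R$0.66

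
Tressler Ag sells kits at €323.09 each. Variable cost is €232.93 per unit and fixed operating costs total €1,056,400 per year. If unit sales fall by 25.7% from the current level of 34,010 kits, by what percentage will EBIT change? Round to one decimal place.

Contribution at this volume is 34,010 × €90.16 = €3,066,341.60.
Subtracting fixed costs: EBIT = €3,066,341.60 − €1,056,400 = €2,009,941.60.
So DOL = total CM / EBIT = €3,066,341.60 / €2,009,941.60 = 1.5256.
So EBIT moves 1.5256 × (-25.7%) = -39.2%.

-39.2%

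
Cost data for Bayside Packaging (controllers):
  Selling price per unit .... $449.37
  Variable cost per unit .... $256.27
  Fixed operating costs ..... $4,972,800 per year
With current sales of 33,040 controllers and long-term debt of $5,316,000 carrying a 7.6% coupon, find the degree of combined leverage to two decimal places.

6.36

Total contribution margin = 33,040 × $193.10 = $6,380,024.00.
Operating income = contribution − fixed costs = $6,380,024.00 − $4,972,800 = $1,407,224.00. Interest = $404,016.00.
DOL = $6,380,024.00 ÷ $1,407,224.00 = 4.5338; DFL = $1,407,224.00 ÷ $1,003,208.00 = 1.4027.
DCL = DOL × DFL = 4.5338 × 1.4027 = 6.3596.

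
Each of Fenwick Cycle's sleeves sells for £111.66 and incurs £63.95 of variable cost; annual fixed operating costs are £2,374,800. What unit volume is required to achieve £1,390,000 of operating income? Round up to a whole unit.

78,911 sleeves

Contribution margin per unit = £111.66 − £63.95 = £47.71.
Required volume = (fixed costs + target profit) ÷ CM = (£2,374,800 + £1,390,000) ÷ £47.71 = 78,910.08, so 78,911 sleeves.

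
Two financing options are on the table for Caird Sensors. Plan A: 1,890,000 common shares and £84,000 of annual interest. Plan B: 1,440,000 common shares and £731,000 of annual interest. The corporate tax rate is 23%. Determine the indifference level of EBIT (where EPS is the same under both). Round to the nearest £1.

£2,801,400

At indifference, (EBIT − 84,000)(1 − t)/1,890,000 = (EBIT − 731,000)(1 − t)/1,440,000.
The (1 − t) factor cancels: (EBIT − 84,000) × 1,440,000 = (EBIT − 731,000) × 1,890,000.
EBIT × (1,890,000 − 1,440,000) = 731,000 × 1,890,000 − 84,000 × 1,440,000 = 1,260,630,000,000, so EBIT = 1,260,630,000,000 ÷ 450,000 = 2,801,400.00.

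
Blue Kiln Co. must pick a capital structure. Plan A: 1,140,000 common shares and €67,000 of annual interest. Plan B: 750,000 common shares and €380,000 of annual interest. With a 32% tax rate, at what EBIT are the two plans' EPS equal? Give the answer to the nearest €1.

€981,923

At indifference, (EBIT − 67,000)(1 − t)/1,140,000 = (EBIT − 380,000)(1 − t)/750,000.
The (1 − t) factor cancels: (EBIT − 67,000) × 750,000 = (EBIT − 380,000) × 1,140,000.
Solving, EBIT = (380,000·1,140,000 − 67,000·750,000) / (1,140,000 − 750,000) = 382,950,000,000 / 390,000 = 981,923.08.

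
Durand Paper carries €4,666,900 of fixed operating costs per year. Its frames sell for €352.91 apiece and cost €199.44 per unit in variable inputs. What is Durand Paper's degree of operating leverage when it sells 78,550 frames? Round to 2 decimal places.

Total contribution margin = 78,550 × €153.47 = €12,055,068.50.
Operating income = contribution − fixed costs = €12,055,068.50 − €4,666,900 = €7,388,168.50.
Degree of operating leverage = €12,055,068.50 / €7,388,168.50 = 1.6317.

1.63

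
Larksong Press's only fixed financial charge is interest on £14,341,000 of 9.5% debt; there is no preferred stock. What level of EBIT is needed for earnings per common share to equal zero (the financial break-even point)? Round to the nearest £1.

£1,362,395

Annual interest = 9.5% × £14,341,000 = £1,362,395.00.
With no preferred dividends, EPS = 0 when EBIT exactly covers interest, so the financial break-even EBIT is £1,362,395.00.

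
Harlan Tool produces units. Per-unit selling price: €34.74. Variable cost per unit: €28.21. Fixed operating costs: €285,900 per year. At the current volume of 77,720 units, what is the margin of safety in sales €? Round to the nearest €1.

Contribution margin per unit = €34.74 − €28.21 = €6.53. Break-even units = €285,900 ÷ €6.53 = 43,782.54; break-even revenue = 43,782.54 × €34.74 = €1,521,005.51.
Actual sales revenue = 77,720 × €34.74 = €2,699,992.80.
Margin of safety = €2,699,992.80 − €1,521,005.51 = €1,178,987.

€1,178,987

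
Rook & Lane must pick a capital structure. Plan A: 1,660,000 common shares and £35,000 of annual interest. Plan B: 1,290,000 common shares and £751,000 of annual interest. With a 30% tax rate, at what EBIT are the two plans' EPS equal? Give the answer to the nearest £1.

£3,247,324

At indifference, (EBIT − 35,000)(1 − t)/1,660,000 = (EBIT − 751,000)(1 − t)/1,290,000.
Cancelling (1 − t) and cross-multiplying: 1,290,000·(EBIT − 35,000) = 1,660,000·(EBIT − 751,000).
Solving, EBIT = (751,000·1,660,000 − 35,000·1,290,000) / (1,660,000 − 1,290,000) = 1,201,510,000,000 / 370,000 = 3,247,324.32.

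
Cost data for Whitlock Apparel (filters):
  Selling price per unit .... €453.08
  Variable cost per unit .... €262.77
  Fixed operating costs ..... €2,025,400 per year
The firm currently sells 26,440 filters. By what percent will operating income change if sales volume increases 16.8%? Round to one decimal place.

+28.1%

Total contribution margin = 26,440 × €190.31 = €5,031,796.40.
EBIT = €5,031,796.40 − €2,025,400 = €3,006,396.40.
DOL = contribution ÷ EBIT = €5,031,796.40 ÷ €3,006,396.40 = 1.6737.
Operating income changes by 1.6737 × +16.8% = +28.1%.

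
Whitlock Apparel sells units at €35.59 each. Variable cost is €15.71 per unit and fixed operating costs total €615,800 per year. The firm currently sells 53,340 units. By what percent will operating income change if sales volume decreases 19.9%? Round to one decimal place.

-47.5%

Contribution at this volume is 53,340 × €19.88 = €1,060,399.20.
EBIT = €1,060,399.20 − €615,800 = €444,599.20.
So DOL = total CM / EBIT = €1,060,399.20 / €444,599.20 = 2.3851.
%ΔEBIT = DOL × %ΔSales = 2.3851 × -19.9% = -47.5%.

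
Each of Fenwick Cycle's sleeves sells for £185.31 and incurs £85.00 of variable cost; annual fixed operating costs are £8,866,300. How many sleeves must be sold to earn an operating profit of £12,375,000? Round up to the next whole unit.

Each unit contributes £185.31 − £85.00 = £100.31.
Units = (FC + target) / CM = (£8,866,300 + £12,375,000) / £100.31 = 211,756.55, so 211,757 sleeves.

211,757 sleeves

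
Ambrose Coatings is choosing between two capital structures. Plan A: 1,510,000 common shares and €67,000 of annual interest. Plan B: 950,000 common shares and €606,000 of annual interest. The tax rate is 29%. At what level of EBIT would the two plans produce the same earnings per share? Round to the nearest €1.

At indifference, (EBIT − 67,000)(1 − t)/1,510,000 = (EBIT − 606,000)(1 − t)/950,000.
Cancelling (1 − t) and cross-multiplying: 950,000·(EBIT − 67,000) = 1,510,000·(EBIT − 606,000).
Solving, EBIT = (606,000·1,510,000 − 67,000·950,000) / (1,510,000 − 950,000) = 851,410,000,000 / 560,000 = 1,520,375.00.

€1,520,375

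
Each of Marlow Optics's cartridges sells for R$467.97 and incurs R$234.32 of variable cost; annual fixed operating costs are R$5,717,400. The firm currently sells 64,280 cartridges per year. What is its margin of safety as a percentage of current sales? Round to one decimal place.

61.9%

Contribution margin per unit = R$467.97 − R$234.32 = R$233.65. Break-even units = R$5,717,400 ÷ R$233.65 = 24,469.93; break-even revenue = 24,469.93 × R$467.97 = R$11,451,194.86.
Current sales = 64,280 × R$467.97 = R$30,081,111.60.
Margin of safety = (R$30,081,111.60 − R$11,451,194.86) ÷ R$30,081,111.60 = 61.9%.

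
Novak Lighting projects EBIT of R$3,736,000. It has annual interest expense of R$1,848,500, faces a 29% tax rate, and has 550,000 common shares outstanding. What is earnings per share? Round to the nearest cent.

R$2.44

Pre-tax income = R$3,736,000 − R$1,848,500.00 = R$1,887,500.00.
After tax at 29%: net income = R$1,887,500.00 × 0.71 = R$1,340,125.00.
Per share: R$1,340,125.00 / 550,000 shares = R$2.44.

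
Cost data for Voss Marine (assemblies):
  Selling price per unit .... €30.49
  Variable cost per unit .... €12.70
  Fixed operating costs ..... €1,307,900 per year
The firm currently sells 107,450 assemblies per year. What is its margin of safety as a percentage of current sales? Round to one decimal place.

31.6%

Contribution margin per unit = €30.49 − €12.70 = €17.79. Break-even units = €1,307,900 ÷ €17.79 = 73,518.83; break-even revenue = 73,518.83 × €30.49 = €2,241,589.15.
Actual sales revenue = 107,450 × €30.49 = €3,276,150.50.
Margin of safety = (€3,276,150.50 − €2,241,589.15) ÷ €3,276,150.50 = 31.6%.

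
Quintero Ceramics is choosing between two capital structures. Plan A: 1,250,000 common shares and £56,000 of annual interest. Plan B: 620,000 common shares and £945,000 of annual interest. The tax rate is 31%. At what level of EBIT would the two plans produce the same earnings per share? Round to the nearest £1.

Set EPS_A = EPS_B: (EBIT − £56,000)(1 − 0.31) ÷ 1,250,000 = (EBIT − £945,000)(1 − 0.31) ÷ 620,000.
Cancelling (1 − t) and cross-multiplying: 620,000·(EBIT − 56,000) = 1,250,000·(EBIT − 945,000).
EBIT × (1,250,000 − 620,000) = 945,000 × 1,250,000 − 56,000 × 620,000 = 1,146,530,000,000, so EBIT = 1,146,530,000,000 ÷ 630,000 = 1,819,888.89.

£1,819,889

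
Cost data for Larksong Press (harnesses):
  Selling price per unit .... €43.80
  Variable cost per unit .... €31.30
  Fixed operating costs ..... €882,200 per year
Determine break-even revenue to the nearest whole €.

€3,091,229

Contribution margin per unit = €43.80 − €31.30 = €12.50, a CM ratio of €12.50 ÷ €43.80 = 0.2854.
Break-even sales = FC ÷ CM ratio = €882,200 × €43.80 / €12.50 = €3,091,229.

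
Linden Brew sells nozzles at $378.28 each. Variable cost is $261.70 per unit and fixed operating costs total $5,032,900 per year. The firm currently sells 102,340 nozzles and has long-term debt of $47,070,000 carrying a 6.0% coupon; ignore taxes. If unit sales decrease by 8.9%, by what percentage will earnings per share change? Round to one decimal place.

-26.1%

Total contribution margin = 102,340 × $116.58 = $11,930,797.20.
Subtracting fixed costs: EBIT = $11,930,797.20 − $5,032,900 = $6,897,897.20.
Interest = $2,824,200.00, so EBIT − I = $4,073,697.20.
DCL = total CM / (EBIT − I) = $11,930,797.20 / $4,073,697.20 = 2.9287.
%ΔEPS = DCL × %ΔSales = 2.9287 × -8.9% = -26.1%.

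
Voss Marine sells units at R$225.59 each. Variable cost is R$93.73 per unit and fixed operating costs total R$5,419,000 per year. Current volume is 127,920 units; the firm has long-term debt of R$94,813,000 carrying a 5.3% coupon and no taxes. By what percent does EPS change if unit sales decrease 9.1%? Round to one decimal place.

At 127,920 units, contribution = 127,920 × R$131.86 = R$16,867,531.20.
Operating income = contribution − fixed costs = R$16,867,531.20 − R$5,419,000 = R$11,448,531.20.
After interest of R$5,025,089.00, pre-tax earnings = R$6,423,442.20.
Degree of combined leverage = contribution ÷ (EBIT − I) = R$16,867,531.20 ÷ R$6,423,442.20 = 2.6259.
%ΔEPS = DCL × %ΔSales = 2.6259 × -9.1% = -23.9%.

-23.9%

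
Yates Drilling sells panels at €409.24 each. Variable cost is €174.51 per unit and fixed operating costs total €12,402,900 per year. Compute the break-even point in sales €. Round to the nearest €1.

CM per unit = €409.24 − €174.51 = €234.73; CM ratio = €234.73 / €409.24 = 0.5736.
Break-even sales = FC ÷ CM ratio = €12,402,900 × €409.24 / €234.73 = €21,623,835.

€21,623,835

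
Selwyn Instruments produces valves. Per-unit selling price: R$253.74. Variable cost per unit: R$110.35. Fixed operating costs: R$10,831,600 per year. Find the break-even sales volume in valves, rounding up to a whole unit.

75,540 valves

Unit CM = price − variable cost = R$253.74 − R$110.35 = R$143.39.
Break-even volume = fixed costs ÷ CM per unit = R$10,831,600 ÷ R$143.39 = 75,539.44, so 75,540 valves.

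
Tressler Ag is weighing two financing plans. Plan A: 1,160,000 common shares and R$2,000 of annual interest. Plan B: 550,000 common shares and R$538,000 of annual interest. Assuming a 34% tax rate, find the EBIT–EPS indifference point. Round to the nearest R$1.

Set EPS_A = EPS_B: (EBIT − R$2,000)(1 − 0.34) ÷ 1,160,000 = (EBIT − R$538,000)(1 − 0.34) ÷ 550,000.
Cancelling (1 − t) and cross-multiplying: 550,000·(EBIT − 2,000) = 1,160,000·(EBIT − 538,000).
Solving, EBIT = (538,000·1,160,000 − 2,000·550,000) / (1,160,000 − 550,000) = 622,980,000,000 / 610,000 = 1,021,278.69.

R$1,021,279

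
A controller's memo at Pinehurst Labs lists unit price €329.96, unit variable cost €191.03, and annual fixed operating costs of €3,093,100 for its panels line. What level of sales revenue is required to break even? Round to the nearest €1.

€7,346,140

CM per unit = €329.96 − €191.03 = €138.93; CM ratio = €138.93 / €329.96 = 0.4211.
Break-even sales = FC ÷ CM ratio = €3,093,100 × €329.96 / €138.93 = €7,346,140.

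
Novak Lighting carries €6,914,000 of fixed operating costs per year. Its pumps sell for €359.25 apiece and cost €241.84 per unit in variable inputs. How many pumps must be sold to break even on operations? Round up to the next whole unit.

58,888 pumps

Each unit contributes €359.25 − €241.84 = €117.41.
Break-even volume = fixed costs ÷ CM per unit = €6,914,000 ÷ €117.41 = 58,887.66, so 58,888 pumps.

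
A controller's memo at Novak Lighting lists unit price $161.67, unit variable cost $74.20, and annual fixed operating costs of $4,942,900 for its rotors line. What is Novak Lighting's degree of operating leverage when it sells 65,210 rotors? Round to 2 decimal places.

7.50

At 65,210 units, contribution = 65,210 × $87.47 = $5,703,918.70.
Subtracting fixed costs: EBIT = $5,703,918.70 − $4,942,900 = $761,018.70.
So DOL = total CM / EBIT = $5,703,918.70 / $761,018.70 = 7.4951.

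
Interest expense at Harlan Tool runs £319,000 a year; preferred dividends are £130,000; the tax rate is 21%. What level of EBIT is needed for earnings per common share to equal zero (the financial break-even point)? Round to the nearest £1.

£483,557

Grossing the preferred dividend up to pre-tax terms: £130,000 / (1 − 0.21) = £164,556.96.
EPS = 0 when EBIT covers interest plus the pre-tax preferred burden: £319,000 + £164,556.96 = £483,556.96.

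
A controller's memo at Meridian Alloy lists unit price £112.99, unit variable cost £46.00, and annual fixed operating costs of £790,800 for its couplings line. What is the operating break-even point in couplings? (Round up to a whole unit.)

11,805 couplings

Contribution margin per unit = £112.99 − £46.00 = £66.99.
Units to break even: £790,800 ÷ £66.99 = 11,804.75, rounded up to 11,805.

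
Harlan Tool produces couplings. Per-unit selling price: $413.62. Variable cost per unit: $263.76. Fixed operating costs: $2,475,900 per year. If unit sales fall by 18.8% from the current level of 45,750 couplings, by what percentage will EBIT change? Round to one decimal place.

At 45,750 units, contribution = 45,750 × $149.86 = $6,856,095.00.
Operating income = contribution − fixed costs = $6,856,095.00 − $2,475,900 = $4,380,195.00.
So DOL = total CM / EBIT = $6,856,095.00 / $4,380,195.00 = 1.5652.
Operating income changes by 1.5652 × -18.8% = -29.4%.

-29.4%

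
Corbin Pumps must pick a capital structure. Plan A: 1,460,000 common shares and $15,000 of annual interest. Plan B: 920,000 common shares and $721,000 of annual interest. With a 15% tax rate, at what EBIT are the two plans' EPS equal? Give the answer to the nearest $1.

Set EPS_A = EPS_B: (EBIT − $15,000)(1 − 0.15) ÷ 1,460,000 = (EBIT − $721,000)(1 − 0.15) ÷ 920,000.
Cancelling (1 − t) and cross-multiplying: 920,000·(EBIT − 15,000) = 1,460,000·(EBIT − 721,000).
EBIT × (1,460,000 − 920,000) = 721,000 × 1,460,000 − 15,000 × 920,000 = 1,038,860,000,000, so EBIT = 1,038,860,000,000 ÷ 540,000 = 1,923,814.81.

$1,923,815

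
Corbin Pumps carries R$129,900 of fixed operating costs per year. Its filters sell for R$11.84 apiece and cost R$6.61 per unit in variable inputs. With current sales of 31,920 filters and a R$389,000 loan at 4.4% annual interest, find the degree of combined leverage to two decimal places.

Contribution at this volume is 31,920 × R$5.23 = R$166,941.60.
Operating income = contribution − fixed costs = R$166,941.60 − R$129,900 = R$37,041.60. Interest = R$17,116.00, so EBIT − I = R$19,925.60.
Degree of total leverage = total CM / (EBIT − interest) = R$166,941.60 / R$19,925.60 = 8.3782.

8.38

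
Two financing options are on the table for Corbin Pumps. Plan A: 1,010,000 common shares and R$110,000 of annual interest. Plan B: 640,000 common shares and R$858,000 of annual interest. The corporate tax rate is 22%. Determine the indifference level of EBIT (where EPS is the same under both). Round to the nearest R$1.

R$2,151,838

Set EPS_A = EPS_B: (EBIT − R$110,000)(1 − 0.22) ÷ 1,010,000 = (EBIT − R$858,000)(1 − 0.22) ÷ 640,000.
The (1 − t) factor cancels: (EBIT − 110,000) × 640,000 = (EBIT − 858,000) × 1,010,000.
EBIT × (1,010,000 − 640,000) = 858,000 × 1,010,000 − 110,000 × 640,000 = 796,180,000,000, so EBIT = 796,180,000,000 ÷ 370,000 = 2,151,837.84.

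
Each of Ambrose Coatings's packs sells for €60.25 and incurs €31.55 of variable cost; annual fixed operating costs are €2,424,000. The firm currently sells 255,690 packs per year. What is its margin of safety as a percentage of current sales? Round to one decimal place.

67.0%

Contribution margin per unit = €60.25 − €31.55 = €28.70. Break-even units = €2,424,000 ÷ €28.70 = 84,459.93; break-even revenue = 84,459.93 × €60.25 = €5,088,710.80.
Actual sales revenue = 255,690 × €60.25 = €15,405,322.50.
Margin of safety = (€15,405,322.50 − €5,088,710.80) ÷ €15,405,322.50 = 67.0%.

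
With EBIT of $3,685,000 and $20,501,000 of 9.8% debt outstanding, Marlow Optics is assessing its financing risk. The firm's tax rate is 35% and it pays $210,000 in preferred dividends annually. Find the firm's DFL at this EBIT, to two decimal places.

2.72

Interest = $2,009,098.00.
Pre-tax preferred-dividend burden = $210,000 ÷ (1 − 0.35) = $323,076.92.
DFL = EBIT ÷ [EBIT − I − D_p/(1−t)] = $3,685,000 ÷ [$3,685,000 − $2,009,098.00 − $323,076.92] = $3,685,000 ÷ $1,352,825.08 = 2.7239.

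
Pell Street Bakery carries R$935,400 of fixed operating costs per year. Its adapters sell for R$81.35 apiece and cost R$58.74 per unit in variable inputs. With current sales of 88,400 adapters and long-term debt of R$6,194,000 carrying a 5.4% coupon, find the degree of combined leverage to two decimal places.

2.74

At 88,400 units, contribution = 88,400 × R$22.61 = R$1,998,724.00.
EBIT = R$1,998,724.00 − R$935,400 = R$1,063,324.00. Interest = R$334,476.00, so EBIT − I = R$728,848.00.
Degree of total leverage = total CM / (EBIT − interest) = R$1,998,724.00 / R$728,848.00 = 2.7423.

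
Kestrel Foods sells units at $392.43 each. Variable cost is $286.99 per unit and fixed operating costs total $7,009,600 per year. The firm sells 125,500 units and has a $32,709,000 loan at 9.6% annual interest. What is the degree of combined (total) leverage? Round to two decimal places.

Total contribution margin = 125,500 × $105.44 = $13,232,720.00.
Subtracting fixed costs: EBIT = $13,232,720.00 − $7,009,600 = $6,223,120.00. Interest = $3,140,064.00, so EBIT − I = $3,083,056.00.
DCL = contribution ÷ (EBIT − I) = $13,232,720.00 ÷ $3,083,056.00 = 4.2921.

4.29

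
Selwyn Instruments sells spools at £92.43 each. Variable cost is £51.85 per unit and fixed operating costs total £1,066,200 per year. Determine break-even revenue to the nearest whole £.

CM per unit = £92.43 − £51.85 = £40.58; CM ratio = £40.58 / £92.43 = 0.4390.
Break-even revenue = fixed costs × price ÷ CM = £1,066,200 × £92.43 ÷ £40.58 = £2,428,508.

£2,428,508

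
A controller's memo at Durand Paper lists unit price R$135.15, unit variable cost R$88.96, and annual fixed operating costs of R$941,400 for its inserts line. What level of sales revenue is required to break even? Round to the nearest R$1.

R$2,754,497

CM per unit = R$135.15 − R$88.96 = R$46.19; CM ratio = R$46.19 / R$135.15 = 0.3418.
Break-even sales = FC ÷ CM ratio = R$941,400 × R$135.15 / R$46.19 = R$2,754,497.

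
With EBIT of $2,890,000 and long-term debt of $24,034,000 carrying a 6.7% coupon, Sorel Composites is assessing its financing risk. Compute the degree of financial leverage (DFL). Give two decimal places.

2.26

Interest = $1,610,278.00.
DFL = EBIT ÷ (EBIT − I) = $2,890,000 ÷ ($2,890,000 − $1,610,278.00) = $2,890,000 ÷ $1,279,722.00 = 2.2583.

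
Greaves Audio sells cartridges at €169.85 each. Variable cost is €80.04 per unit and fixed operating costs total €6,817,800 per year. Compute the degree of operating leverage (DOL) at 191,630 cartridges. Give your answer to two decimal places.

1.66

Contribution at this volume is 191,630 × €89.81 = €17,210,290.30.
EBIT = €17,210,290.30 − €6,817,800 = €10,392,490.30.
Degree of operating leverage = €17,210,290.30 / €10,392,490.30 = 1.6560.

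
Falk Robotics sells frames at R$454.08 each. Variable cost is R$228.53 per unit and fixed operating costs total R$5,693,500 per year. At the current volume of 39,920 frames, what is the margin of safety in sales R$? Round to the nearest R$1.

R$6,664,650

Contribution margin per unit = R$454.08 − R$228.53 = R$225.55. Break-even units = R$5,693,500 ÷ R$225.55 = 25,242.74; break-even revenue = 25,242.74 × R$454.08 = R$11,462,223.37.
Current sales = 39,920 × R$454.08 = R$18,126,873.60.
Margin of safety = R$18,126,873.60 − R$11,462,223.37 = R$6,664,650.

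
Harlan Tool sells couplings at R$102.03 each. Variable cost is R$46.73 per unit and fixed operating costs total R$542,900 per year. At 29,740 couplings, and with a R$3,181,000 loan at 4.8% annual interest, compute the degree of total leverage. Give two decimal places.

1.73

Total contribution margin = 29,740 × R$55.30 = R$1,644,622.00.
EBIT = R$1,644,622.00 − R$542,900 = R$1,101,722.00. Interest = R$152,688.00.
DOL = R$1,644,622.00 ÷ R$1,101,722.00 = 1.4928; DFL = R$1,101,722.00 ÷ R$949,034.00 = 1.1609.
Combined leverage = 1.4928 × 1.1609 = 1.7330.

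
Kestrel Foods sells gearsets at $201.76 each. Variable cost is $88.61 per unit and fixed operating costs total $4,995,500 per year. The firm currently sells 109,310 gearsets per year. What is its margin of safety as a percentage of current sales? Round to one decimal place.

Unit CM = price − variable cost = $201.76 − $88.61 = $113.15. Break-even units = $4,995,500 ÷ $113.15 = 44,149.36; break-even revenue = 44,149.36 × $201.76 = $8,907,574.72.
Current sales = 109,310 × $201.76 = $22,054,385.60.
Margin of safety = ($22,054,385.60 − $8,907,574.72) ÷ $22,054,385.60 = 59.6%.

59.6%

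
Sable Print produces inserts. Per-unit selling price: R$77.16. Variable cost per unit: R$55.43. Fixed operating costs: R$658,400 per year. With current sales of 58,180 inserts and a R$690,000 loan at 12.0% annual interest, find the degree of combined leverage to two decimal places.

Total contribution margin = 58,180 × R$21.73 = R$1,264,251.40.
Operating income = contribution − fixed costs = R$1,264,251.40 − R$658,400 = R$605,851.40. Interest = R$82,800.00, so EBIT − I = R$523,051.40.
Degree of total leverage = total CM / (EBIT − interest) = R$1,264,251.40 / R$523,051.40 = 2.4171.

2.42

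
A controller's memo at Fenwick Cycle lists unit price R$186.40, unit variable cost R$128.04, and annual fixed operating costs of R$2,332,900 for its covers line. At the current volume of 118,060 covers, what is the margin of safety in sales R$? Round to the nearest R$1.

Unit CM = price − variable cost = R$186.40 − R$128.04 = R$58.36. Break-even units = R$2,332,900 ÷ R$58.36 = 39,974.30; break-even revenue = 39,974.30 × R$186.40 = R$7,451,209.05.
Current sales = 118,060 × R$186.40 = R$22,006,384.00.
Margin of safety = R$22,006,384.00 − R$7,451,209.05 = R$14,555,175.

R$14,555,175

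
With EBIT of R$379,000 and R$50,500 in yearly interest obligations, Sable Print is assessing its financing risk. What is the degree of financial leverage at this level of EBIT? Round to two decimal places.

1.15

Annual interest charges come to R$50,500.00.
Degree of financial leverage = EBIT / (EBIT − interest) = R$379,000 / R$328,500.00 = 1.1537.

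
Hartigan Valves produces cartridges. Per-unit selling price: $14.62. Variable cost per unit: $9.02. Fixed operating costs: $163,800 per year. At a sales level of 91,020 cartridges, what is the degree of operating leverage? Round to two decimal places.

Contribution at this volume is 91,020 × $5.60 = $509,712.00.
EBIT = $509,712.00 − $163,800 = $345,912.00.
So DOL = total CM / EBIT = $509,712.00 / $345,912.00 = 1.4735.

1.47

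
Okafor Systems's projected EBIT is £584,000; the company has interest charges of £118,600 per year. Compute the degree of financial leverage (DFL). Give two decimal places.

1.25

Annual interest charges come to £118,600.00.
DFL = EBIT ÷ (EBIT − I) = £584,000 ÷ (£584,000 − £118,600.00) = £584,000 ÷ £465,400.00 = 1.2548.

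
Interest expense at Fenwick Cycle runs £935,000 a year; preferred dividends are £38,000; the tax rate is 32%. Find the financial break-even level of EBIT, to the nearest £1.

£990,882

Preferred dividends are paid after tax, so their pre-tax equivalent is £38,000 ÷ (1 − 0.32) = £55,882.35.
Financial break-even EBIT = interest + D_p ÷ (1 − t) = £935,000 + £55,882.35 = £990,882.35.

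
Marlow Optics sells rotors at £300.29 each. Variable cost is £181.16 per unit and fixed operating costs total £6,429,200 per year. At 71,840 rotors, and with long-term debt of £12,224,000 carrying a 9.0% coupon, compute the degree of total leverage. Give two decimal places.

8.32

Total contribution margin = 71,840 × £119.13 = £8,558,299.20.
EBIT = £8,558,299.20 − £6,429,200 = £2,129,099.20. Interest = £1,100,160.00.
DOL = £8,558,299.20 ÷ £2,129,099.20 = 4.0197; DFL = £2,129,099.20 ÷ £1,028,939.20 = 2.0692.
Combined leverage = 4.0197 × 2.0692 = 8.3176.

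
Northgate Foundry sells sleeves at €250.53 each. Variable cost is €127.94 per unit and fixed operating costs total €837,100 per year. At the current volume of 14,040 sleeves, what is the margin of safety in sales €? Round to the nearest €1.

Contribution margin per unit = €250.53 − €127.94 = €122.59. Break-even units = €837,100 ÷ €122.59 = 6,828.45; break-even revenue = 6,828.45 × €250.53 = €1,710,732.22.
Actual sales revenue = 14,040 × €250.53 = €3,517,441.20.
Margin of safety = €3,517,441.20 − €1,710,732.22 = €1,806,709.

€1,806,709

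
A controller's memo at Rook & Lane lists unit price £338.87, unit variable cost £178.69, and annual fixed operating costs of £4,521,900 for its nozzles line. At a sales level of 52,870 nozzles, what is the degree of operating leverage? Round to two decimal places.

2.15

At 52,870 units, contribution = 52,870 × £160.18 = £8,468,716.60.
EBIT = £8,468,716.60 − £4,521,900 = £3,946,816.60.
Degree of operating leverage = £8,468,716.60 / £3,946,816.60 = 2.1457.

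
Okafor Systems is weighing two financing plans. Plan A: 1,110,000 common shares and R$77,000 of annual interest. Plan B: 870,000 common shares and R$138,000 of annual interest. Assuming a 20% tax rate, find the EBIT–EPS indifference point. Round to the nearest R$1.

R$359,125

At indifference, (EBIT − 77,000)(1 − t)/1,110,000 = (EBIT − 138,000)(1 − t)/870,000.
Cancelling (1 − t) and cross-multiplying: 870,000·(EBIT − 77,000) = 1,110,000·(EBIT − 138,000).
Solving, EBIT = (138,000·1,110,000 − 77,000·870,000) / (1,110,000 − 870,000) = 86,190,000,000 / 240,000 = 359,125.00.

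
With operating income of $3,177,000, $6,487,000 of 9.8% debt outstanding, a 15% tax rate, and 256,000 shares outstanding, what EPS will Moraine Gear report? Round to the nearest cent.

Pre-tax income = $3,177,000 − $635,726.00 = $2,541,274.00.
Net income = $2,541,274.00 × (1 − 0.15) = $2,160,082.90.
EPS = $2,160,082.90 ÷ 256,000 = $8.44.

$8.44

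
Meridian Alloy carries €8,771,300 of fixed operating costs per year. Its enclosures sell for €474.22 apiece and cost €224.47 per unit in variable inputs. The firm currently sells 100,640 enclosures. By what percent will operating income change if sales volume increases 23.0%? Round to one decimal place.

+35.3%

Total contribution margin = 100,640 × €249.75 = €25,134,840.00.
EBIT = €25,134,840.00 − €8,771,300 = €16,363,540.00.
DOL = contribution ÷ EBIT = €25,134,840.00 ÷ €16,363,540.00 = 1.5360.
%ΔEBIT = DOL × %ΔSales = 1.5360 × +23.0% = +35.3%.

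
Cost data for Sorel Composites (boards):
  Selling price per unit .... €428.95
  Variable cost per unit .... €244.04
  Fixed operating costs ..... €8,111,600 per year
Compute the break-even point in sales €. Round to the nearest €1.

€18,817,105

CM per unit = €428.95 − €244.04 = €184.91; CM ratio = €184.91 / €428.95 = 0.4311.
Break-even sales = FC ÷ CM ratio = €8,111,600 × €428.95 / €184.91 = €18,817,105.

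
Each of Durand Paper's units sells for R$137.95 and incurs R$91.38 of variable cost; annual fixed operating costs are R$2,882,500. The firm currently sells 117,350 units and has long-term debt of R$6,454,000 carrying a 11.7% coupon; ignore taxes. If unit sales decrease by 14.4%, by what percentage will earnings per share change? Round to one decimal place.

-43.1%

Contribution at this volume is 117,350 × R$46.57 = R$5,464,989.50.
Operating income = contribution − fixed costs = R$5,464,989.50 − R$2,882,500 = R$2,582,489.50.
After interest of R$755,118.00, pre-tax earnings = R$1,827,371.50.
Degree of combined leverage = contribution ÷ (EBIT − I) = R$5,464,989.50 ÷ R$1,827,371.50 = 2.9906.
EPS therefore changes by 2.9906 × (-14.4%) = -43.1%.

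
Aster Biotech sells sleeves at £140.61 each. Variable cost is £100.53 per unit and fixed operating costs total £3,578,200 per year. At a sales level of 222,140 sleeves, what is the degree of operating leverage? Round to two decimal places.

Contribution at this volume is 222,140 × £40.08 = £8,903,371.20.
EBIT = £8,903,371.20 − £3,578,200 = £5,325,171.20.
So DOL = total CM / EBIT = £8,903,371.20 / £5,325,171.20 = 1.6719.

1.67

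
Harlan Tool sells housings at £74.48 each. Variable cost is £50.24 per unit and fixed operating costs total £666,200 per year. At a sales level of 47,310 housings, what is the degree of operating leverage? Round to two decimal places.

2.39

At 47,310 units, contribution = 47,310 × £24.24 = £1,146,794.40.
Subtracting fixed costs: EBIT = £1,146,794.40 − £666,200 = £480,594.40.
Degree of operating leverage = £1,146,794.40 / £480,594.40 = 2.3862.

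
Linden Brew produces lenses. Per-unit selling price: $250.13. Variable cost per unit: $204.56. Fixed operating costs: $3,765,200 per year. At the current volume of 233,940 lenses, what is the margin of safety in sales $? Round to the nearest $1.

Each unit contributes $250.13 − $204.56 = $45.57. Break-even units = $3,765,200 ÷ $45.57 = 82,624.53; break-even revenue = 82,624.53 × $250.13 = $20,666,874.61.
Actual sales revenue = 233,940 × $250.13 = $58,515,412.20.
Margin of safety = $58,515,412.20 − $20,666,874.61 = $37,848,538.

$37,848,538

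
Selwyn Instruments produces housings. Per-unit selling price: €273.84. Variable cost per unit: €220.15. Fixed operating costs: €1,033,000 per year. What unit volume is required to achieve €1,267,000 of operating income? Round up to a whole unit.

42,839 housings

Each unit contributes €273.84 − €220.15 = €53.69.
Units = (FC + target) / CM = (€1,033,000 + €1,267,000) / €53.69 = 42,838.52, so 42,839 housings.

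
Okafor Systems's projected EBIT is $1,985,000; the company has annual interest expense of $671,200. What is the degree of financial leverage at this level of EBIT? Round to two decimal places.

1.51

Annual interest charges come to $671,200.00.
DFL = EBIT ÷ (EBIT − I) = $1,985,000 ÷ ($1,985,000 − $671,200.00) = $1,985,000 ÷ $1,313,800.00 = 1.5109.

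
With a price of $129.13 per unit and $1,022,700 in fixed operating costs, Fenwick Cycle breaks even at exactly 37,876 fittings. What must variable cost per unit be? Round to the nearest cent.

At break-even, FC = Q × (P − VC), so P − VC = $1,022,700 ÷ 37,876 = $27.0013.
Hence VC = price − CM = $129.13 − $27.0013 = $102.13.

$102.13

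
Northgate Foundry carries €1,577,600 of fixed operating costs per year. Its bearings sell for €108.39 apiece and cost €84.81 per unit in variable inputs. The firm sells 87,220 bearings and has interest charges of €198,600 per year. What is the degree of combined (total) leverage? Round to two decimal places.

Total contribution margin = 87,220 × €23.58 = €2,056,647.60.
EBIT = €2,056,647.60 − €1,577,600 = €479,047.60. Interest = €198,600.00, so EBIT − I = €280,447.60.
Degree of total leverage = total CM / (EBIT − interest) = €2,056,647.60 / €280,447.60 = 7.3334.

7.33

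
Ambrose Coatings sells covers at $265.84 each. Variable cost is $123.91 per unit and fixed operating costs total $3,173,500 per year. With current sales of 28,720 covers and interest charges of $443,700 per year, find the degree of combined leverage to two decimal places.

8.88

Contribution at this volume is 28,720 × $141.93 = $4,076,229.60.
Operating income = contribution − fixed costs = $4,076,229.60 − $3,173,500 = $902,729.60. Interest = $443,700.00, so EBIT − I = $459,029.60.
DCL = contribution ÷ (EBIT − I) = $4,076,229.60 ÷ $459,029.60 = 8.8801.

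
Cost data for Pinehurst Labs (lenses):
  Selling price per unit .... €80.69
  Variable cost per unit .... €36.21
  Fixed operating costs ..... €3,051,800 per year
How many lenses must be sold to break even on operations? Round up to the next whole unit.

68,611 lenses

Contribution margin per unit = €80.69 − €36.21 = €44.48.
Break-even Q = €3,051,800 / €44.48 = 68,610.61 → 68,611 lenses.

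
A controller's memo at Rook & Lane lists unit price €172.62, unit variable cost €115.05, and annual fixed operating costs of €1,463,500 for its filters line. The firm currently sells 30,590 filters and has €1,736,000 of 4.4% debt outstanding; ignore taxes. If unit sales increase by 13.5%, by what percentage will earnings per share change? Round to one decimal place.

+107.5%

Contribution at this volume is 30,590 × €57.57 = €1,761,066.30.
Operating income = contribution − fixed costs = €1,761,066.30 − €1,463,500 = €297,566.30.
Interest = €76,384.00, so EBIT − I = €221,182.30.
DCL = total CM / (EBIT − I) = €1,761,066.30 / €221,182.30 = 7.9621.
%ΔEPS = DCL × %ΔSales = 7.9621 × +13.5% = +107.5%.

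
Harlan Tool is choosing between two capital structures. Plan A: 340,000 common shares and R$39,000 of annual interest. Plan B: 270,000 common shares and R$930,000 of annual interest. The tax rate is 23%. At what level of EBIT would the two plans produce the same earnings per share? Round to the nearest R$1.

R$4,366,714

At indifference, (EBIT − 39,000)(1 − t)/340,000 = (EBIT − 930,000)(1 − t)/270,000.
The (1 − t) factor cancels: (EBIT − 39,000) × 270,000 = (EBIT − 930,000) × 340,000.
EBIT × (340,000 − 270,000) = 930,000 × 340,000 − 39,000 × 270,000 = 305,670,000,000, so EBIT = 305,670,000,000 ÷ 70,000 = 4,366,714.29.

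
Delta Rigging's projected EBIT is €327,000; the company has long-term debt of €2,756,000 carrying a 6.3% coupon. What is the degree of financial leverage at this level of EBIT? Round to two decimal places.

2.13

Interest = €173,628.00.
DFL = EBIT ÷ (EBIT − I) = €327,000 ÷ (€327,000 − €173,628.00) = €327,000 ÷ €153,372.00 = 2.1321.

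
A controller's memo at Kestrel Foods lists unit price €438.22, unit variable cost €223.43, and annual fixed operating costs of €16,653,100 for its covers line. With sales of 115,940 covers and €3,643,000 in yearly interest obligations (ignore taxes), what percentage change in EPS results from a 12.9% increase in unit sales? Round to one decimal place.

Contribution at this volume is 115,940 × €214.79 = €24,902,752.60.
Subtracting fixed costs: EBIT = €24,902,752.60 − €16,653,100 = €8,249,652.60.
Interest = €3,643,000.00, so EBIT − I = €4,606,652.60.
Degree of combined leverage = contribution ÷ (EBIT − I) = €24,902,752.60 ÷ €4,606,652.60 = 5.4058.
%ΔEPS = DCL × %ΔSales = 5.4058 × +12.9% = +69.7%.

+69.7%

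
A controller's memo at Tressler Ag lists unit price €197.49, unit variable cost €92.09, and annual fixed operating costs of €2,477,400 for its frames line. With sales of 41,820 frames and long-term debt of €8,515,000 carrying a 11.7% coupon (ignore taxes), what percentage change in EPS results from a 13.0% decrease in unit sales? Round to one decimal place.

Contribution at this volume is 41,820 × €105.40 = €4,407,828.00.
Operating income = contribution − fixed costs = €4,407,828.00 − €2,477,400 = €1,930,428.00.
After interest of €996,255.00, pre-tax earnings = €934,173.00.
Degree of combined leverage = contribution ÷ (EBIT − I) = €4,407,828.00 ÷ €934,173.00 = 4.7184.
%ΔEPS = DCL × %ΔSales = 4.7184 × -13.0% = -61.3%.

-61.3%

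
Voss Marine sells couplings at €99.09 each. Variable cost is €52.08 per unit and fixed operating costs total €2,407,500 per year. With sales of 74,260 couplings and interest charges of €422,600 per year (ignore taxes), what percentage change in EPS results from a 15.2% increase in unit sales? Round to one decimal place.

Total contribution margin = 74,260 × €47.01 = €3,490,962.60.
Operating income = contribution − fixed costs = €3,490,962.60 − €2,407,500 = €1,083,462.60.
After interest of €422,600.00, pre-tax earnings = €660,862.60.
Degree of combined leverage = contribution ÷ (EBIT − I) = €3,490,962.60 ÷ €660,862.60 = 5.2824.
EPS therefore changes by 5.2824 × (+15.2%) = +80.3%.

+80.3%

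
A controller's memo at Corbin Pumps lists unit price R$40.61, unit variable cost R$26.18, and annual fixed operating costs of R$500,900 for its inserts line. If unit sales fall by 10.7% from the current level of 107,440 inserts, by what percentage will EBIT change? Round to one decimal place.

At 107,440 units, contribution = 107,440 × R$14.43 = R$1,550,359.20.
Operating income = contribution − fixed costs = R$1,550,359.20 − R$500,900 = R$1,049,459.20.
Degree of operating leverage = R$1,550,359.20 / R$1,049,459.20 = 1.4773.
So EBIT moves 1.4773 × (-10.7%) = -15.8%.

-15.8%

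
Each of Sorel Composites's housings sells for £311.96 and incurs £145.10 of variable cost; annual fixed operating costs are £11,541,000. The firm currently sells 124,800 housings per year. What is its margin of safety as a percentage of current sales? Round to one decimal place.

44.6%

Contribution margin per unit = £311.96 − £145.10 = £166.86. Break-even units = £11,541,000 ÷ £166.86 = 69,165.77; break-even revenue = 69,165.77 × £311.96 = £21,576,952.89.
Actual sales revenue = 124,800 × £311.96 = £38,932,608.00.
Margin of safety = (£38,932,608.00 − £21,576,952.89) ÷ £38,932,608.00 = 44.6%.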